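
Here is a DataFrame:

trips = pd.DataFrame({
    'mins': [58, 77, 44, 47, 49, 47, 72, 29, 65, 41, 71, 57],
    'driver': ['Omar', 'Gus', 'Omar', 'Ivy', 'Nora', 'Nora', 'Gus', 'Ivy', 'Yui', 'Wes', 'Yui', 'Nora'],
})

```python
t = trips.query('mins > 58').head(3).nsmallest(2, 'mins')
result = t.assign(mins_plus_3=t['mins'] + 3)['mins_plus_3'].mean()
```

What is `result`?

71.5

filter rows where mins > 58:
    mins driver
1     77    Gus
6     72    Gus
8     65    Yui
10    71    Yui
take first 3 rows:
   mins driver
1    77    Gus
6    72    Gus
8    65    Yui
take 2 rows with smallest mins:
   mins driver
8    65    Yui
6    72    Gus
add column mins_plus_3 = t['mins'] + 3:
   mins driver  mins_plus_3
8    65    Yui           68
6    72    Gus           75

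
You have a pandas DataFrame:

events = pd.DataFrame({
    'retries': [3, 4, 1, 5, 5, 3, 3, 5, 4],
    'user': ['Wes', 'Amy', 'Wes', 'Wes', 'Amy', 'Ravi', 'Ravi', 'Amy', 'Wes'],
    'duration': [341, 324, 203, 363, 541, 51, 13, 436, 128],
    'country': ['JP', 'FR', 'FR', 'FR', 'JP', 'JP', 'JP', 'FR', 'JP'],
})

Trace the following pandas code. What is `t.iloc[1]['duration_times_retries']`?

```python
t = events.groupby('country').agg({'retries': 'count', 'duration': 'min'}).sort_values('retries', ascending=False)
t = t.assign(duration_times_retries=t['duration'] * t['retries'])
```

812

group by country: count(retries), min(duration):
         retries  duration
country                   
FR             4       203
JP             5        13
sort by retries descending:
         retries  duration
country                   
JP             5        13
FR             4       203
add column duration_times_retries = t['duration'] * t['retries']:
         retries  duration  duration_times_retries
country                                           
JP             5        13                      65
FR             4       203                     812
Reading off the value at position 1, column 'duration_times_retries', we get 812.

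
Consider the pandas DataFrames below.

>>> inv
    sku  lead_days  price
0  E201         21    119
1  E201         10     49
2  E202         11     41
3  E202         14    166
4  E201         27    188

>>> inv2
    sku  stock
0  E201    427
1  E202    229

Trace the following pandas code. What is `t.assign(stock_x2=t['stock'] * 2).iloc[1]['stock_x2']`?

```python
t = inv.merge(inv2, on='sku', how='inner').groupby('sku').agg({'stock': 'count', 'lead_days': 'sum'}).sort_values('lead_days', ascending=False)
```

4

merge on 'sku' (how='inner') → 5 rows:
    sku  lead_days  price  stock
0  E201         21    119    427
1  E201         10     49    427
2  E202         11     41    229
3  E202         14    166    229
4  E201         27    188    427
group by sku: count(stock), sum(lead_days):
      stock  lead_days
sku                   
E201      3         58
E202      2         25
sort by lead_days descending:
      stock  lead_days
sku                   
E201      3         58
E202      2         25
add column stock_x2 = t['stock'] * 2:
      stock  lead_days  stock_x2
sku                             
E201      3         58         6
E202      2         25         4
Finally, value at position 1, column 'stock_x2' = 4.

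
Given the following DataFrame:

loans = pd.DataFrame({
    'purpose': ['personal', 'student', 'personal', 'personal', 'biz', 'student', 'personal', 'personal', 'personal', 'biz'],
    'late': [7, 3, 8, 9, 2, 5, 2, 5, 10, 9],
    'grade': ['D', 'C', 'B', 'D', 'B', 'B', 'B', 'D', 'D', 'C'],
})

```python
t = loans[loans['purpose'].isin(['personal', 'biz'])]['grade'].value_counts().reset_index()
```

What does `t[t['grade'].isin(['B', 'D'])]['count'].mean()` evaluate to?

filter rows where purpose in ['personal', 'biz']:
    purpose  late grade
0  personal     7     D
2  personal     8     B
3  personal     9     D
4       biz     2     B
6  personal     2     B
7  personal     5     D
8  personal    10     D
9       biz     9     C
value_counts of grade:
grade
D    4
B    3
C    1
Name: count, dtype: int64
reset_index():
  grade  count
0     D      4
1     B      3
2     C      1
filter rows where grade in ['B', 'D']:
  grade  count
0     D      4
1     B      3
Finally, mean of column 'count' = 3.5.

3.5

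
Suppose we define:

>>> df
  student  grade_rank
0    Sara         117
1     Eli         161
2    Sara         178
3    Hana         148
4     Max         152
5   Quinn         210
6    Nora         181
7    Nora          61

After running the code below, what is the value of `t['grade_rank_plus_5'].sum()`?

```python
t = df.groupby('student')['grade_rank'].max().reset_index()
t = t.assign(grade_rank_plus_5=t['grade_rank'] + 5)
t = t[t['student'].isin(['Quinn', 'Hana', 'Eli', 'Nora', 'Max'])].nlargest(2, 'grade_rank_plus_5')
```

401

group by student, max of grade_rank:
student
Eli      161
Hana     148
Max      152
Nora     181
Quinn    210
Sara     178
Name: grade_rank, dtype: int64
reset_index():
  student  grade_rank
0     Eli         161
1    Hana         148
2     Max         152
3    Nora         181
4   Quinn         210
5    Sara         178
add column grade_rank_plus_5 = t['grade_rank'] + 5:
  student  grade_rank  grade_rank_plus_5
0     Eli         161                166
1    Hana         148                153
2     Max         152                157
3    Nora         181                186
4   Quinn         210                215
5    Sara         178                183
filter rows where student in ['Quinn', 'Hana', 'Eli', 'Nora', 'Max']:
  student  grade_rank  grade_rank_plus_5
0     Eli         161                166
1    Hana         148                153
2     Max         152                157
3    Nora         181                186
4   Quinn         210                215
take 2 rows with largest grade_rank_plus_5:
  student  grade_rank  grade_rank_plus_5
4   Quinn         210                215
3    Nora         181                186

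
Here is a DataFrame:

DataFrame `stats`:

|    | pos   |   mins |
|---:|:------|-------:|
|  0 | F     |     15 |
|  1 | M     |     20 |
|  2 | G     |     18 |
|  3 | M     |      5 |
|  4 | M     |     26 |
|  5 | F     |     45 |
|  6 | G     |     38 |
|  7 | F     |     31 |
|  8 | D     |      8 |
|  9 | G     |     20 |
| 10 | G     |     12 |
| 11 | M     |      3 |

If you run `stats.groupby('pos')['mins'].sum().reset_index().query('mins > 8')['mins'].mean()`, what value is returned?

group by pos, sum of mins:
pos
D     8
F    91
G    88
M    54
Name: mins, dtype: int64
reset_index():
  pos  mins
0   D     8
1   F    91
2   G    88
3   M    54
filter rows where mins > 8:
  pos  mins
1   F    91
2   G    88
3   M    54

77.6666666667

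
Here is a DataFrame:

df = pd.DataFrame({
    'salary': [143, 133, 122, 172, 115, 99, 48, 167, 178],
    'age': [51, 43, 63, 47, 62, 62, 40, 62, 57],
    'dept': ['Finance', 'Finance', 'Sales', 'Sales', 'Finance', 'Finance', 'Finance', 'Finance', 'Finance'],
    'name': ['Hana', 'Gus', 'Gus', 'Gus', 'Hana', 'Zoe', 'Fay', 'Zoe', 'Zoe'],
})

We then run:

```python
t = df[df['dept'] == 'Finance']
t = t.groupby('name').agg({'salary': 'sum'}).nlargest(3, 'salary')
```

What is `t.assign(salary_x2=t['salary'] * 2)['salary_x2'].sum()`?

filter rows where dept == 'Finance':
   salary  age     dept  name
0     143   51  Finance  Hana
1     133   43  Finance   Gus
4     115   62  Finance  Hana
5      99   62  Finance   Zoe
6      48   40  Finance   Fay
7     167   62  Finance   Zoe
8     178   57  Finance   Zoe
group by name, sum of salary:
      salary
name        
Fay       48
Gus      133
Hana     258
Zoe      444
take 3 rows with largest salary:
      salary
name        
Zoe      444
Hana     258
Gus      133
add column salary_x2 = t['salary'] * 2:
      salary  salary_x2
name                   
Zoe      444        888
Hana     258        516
Gus      133        266
sum of column 'salary_x2' → 1670

1670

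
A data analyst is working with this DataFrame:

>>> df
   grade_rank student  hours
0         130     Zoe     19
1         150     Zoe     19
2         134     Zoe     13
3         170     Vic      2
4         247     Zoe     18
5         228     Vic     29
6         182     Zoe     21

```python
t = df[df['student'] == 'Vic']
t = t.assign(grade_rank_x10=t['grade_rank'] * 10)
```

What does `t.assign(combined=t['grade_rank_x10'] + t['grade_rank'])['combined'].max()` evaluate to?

2508

filter rows where student == 'Vic':
   grade_rank student  hours
3         170     Vic      2
5         228     Vic     29
add column grade_rank_x10 = t['grade_rank'] * 10:
   grade_rank student  hours  grade_rank_x10
3         170     Vic      2            1700
5         228     Vic     29            2280
add column combined = t['grade_rank_x10'] + t['grade_rank']:
   grade_rank student  hours  grade_rank_x10  combined
3         170     Vic      2            1700      1870
5         228     Vic     29            2280      2508
Finally, max of column 'combined' = 2508.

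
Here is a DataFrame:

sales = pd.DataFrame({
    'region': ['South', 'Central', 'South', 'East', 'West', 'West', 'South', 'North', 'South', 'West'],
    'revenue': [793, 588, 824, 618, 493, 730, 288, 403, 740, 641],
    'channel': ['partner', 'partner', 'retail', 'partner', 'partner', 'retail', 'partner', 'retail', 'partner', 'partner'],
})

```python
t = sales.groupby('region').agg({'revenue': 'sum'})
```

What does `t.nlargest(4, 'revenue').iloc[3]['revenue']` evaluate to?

group by region, sum of revenue:
         revenue
region          
Central      588
East         618
North        403
South       2645
West        1864
take 4 rows with largest revenue:
         revenue
region          
South       2645
West        1864
East         618
Central      588
Reading off the value at position 3, column 'revenue', we get 588.

588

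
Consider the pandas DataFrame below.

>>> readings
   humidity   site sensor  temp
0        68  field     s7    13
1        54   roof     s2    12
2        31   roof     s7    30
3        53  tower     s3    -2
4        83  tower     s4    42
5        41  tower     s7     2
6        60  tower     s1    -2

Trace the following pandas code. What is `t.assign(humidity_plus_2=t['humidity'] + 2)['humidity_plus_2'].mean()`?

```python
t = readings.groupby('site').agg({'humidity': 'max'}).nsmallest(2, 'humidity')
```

63.0

group by site, max of humidity:
       humidity
site           
field        68
roof         54
tower        83
take 2 rows with smallest humidity:
       humidity
site           
roof         54
field        68
add column humidity_plus_2 = t['humidity'] + 2:
       humidity  humidity_plus_2
site                            
roof         54               56
field        68               70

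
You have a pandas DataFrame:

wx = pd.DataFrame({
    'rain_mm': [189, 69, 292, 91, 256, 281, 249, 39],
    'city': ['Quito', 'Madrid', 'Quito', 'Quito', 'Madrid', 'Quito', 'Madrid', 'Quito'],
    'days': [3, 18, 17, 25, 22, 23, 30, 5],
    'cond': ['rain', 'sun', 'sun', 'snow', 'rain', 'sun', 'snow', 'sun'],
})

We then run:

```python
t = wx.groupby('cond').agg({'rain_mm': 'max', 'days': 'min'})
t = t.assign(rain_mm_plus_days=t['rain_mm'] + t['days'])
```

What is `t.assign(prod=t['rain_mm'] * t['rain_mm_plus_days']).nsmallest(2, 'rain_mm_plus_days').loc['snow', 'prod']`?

group by cond: max(rain_mm), min(days):
      rain_mm  days
cond               
rain      256     3
snow      249    25
sun       292     5
add column rain_mm_plus_days = t['rain_mm'] + t['days']:
      rain_mm  days  rain_mm_plus_days
cond                                  
rain      256     3                259
snow      249    25                274
sun       292     5                297
add column prod = t['rain_mm'] * t['rain_mm_plus_days']:
      rain_mm  days  rain_mm_plus_days   prod
cond                                         
rain      256     3                259  66304
snow      249    25                274  68226
sun       292     5                297  86724
take 2 rows with smallest rain_mm_plus_days:
      rain_mm  days  rain_mm_plus_days   prod
cond                                         
rain      256     3                259  66304
snow      249    25                274  68226
Taking the value at row 'snow', column 'prod' gives 68226.

68226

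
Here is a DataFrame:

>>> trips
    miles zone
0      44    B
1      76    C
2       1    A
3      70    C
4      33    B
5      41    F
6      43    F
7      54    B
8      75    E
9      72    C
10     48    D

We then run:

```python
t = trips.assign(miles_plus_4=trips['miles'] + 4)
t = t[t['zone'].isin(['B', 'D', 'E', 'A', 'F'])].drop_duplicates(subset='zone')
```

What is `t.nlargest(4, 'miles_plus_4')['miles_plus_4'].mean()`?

add column miles_plus_4 = trips['miles'] + 4:
    miles zone  miles_plus_4
0      44    B            48
1      76    C            80
2       1    A             5
3      70    C            74
4      33    B            37
5      41    F            45
6      43    F            47
7      54    B            58
8      75    E            79
9      72    C            76
10     48    D            52
filter rows where zone in ['B', 'D', 'E', 'A', 'F']:
    miles zone  miles_plus_4
0      44    B            48
2       1    A             5
4      33    B            37
5      41    F            45
6      43    F            47
7      54    B            58
8      75    E            79
10     48    D            52
drop duplicate zone (keep=first):
    miles zone  miles_plus_4
0      44    B            48
2       1    A             5
5      41    F            45
8      75    E            79
10     48    D            52
take 4 rows with largest miles_plus_4:
    miles zone  miles_plus_4
8      75    E            79
10     48    D            52
0      44    B            48
5      41    F            45

56.0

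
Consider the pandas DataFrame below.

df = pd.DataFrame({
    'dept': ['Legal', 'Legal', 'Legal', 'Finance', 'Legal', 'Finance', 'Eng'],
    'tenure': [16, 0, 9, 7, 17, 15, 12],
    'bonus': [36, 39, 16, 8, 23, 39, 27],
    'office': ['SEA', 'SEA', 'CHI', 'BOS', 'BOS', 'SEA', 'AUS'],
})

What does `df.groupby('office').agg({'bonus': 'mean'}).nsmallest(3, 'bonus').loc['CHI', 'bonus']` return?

16.0

group by office, mean of bonus:
        bonus
office       
AUS      27.0
BOS      15.5
CHI      16.0
SEA      38.0
take 3 rows with smallest bonus:
        bonus
office       
BOS      15.5
CHI      16.0
AUS      27.0
Hence 16.0.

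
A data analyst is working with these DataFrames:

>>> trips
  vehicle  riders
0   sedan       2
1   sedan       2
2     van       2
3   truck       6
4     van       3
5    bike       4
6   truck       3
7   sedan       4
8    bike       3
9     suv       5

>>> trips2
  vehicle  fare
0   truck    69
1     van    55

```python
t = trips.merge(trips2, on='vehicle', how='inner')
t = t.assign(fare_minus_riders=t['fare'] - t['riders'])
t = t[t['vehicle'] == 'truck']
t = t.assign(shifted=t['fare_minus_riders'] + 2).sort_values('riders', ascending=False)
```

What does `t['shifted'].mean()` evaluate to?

66.5

merge on 'vehicle' (how='inner') → 4 rows:
  vehicle  riders  fare
0     van       2    55
1   truck       6    69
2     van       3    55
3   truck       3    69
add column fare_minus_riders = t['fare'] - t['riders']:
  vehicle  riders  fare  fare_minus_riders
0     van       2    55                 53
1   truck       6    69                 63
2     van       3    55                 52
3   truck       3    69                 66
filter rows where vehicle == 'truck':
  vehicle  riders  fare  fare_minus_riders
1   truck       6    69                 63
3   truck       3    69                 66
add column shifted = t['fare_minus_riders'] + 2:
  vehicle  riders  fare  fare_minus_riders  shifted
1   truck       6    69                 63       65
3   truck       3    69                 66       68
sort by riders descending:
  vehicle  riders  fare  fare_minus_riders  shifted
1   truck       6    69                 63       65
3   truck       3    69                 66       68
Hence 66.5.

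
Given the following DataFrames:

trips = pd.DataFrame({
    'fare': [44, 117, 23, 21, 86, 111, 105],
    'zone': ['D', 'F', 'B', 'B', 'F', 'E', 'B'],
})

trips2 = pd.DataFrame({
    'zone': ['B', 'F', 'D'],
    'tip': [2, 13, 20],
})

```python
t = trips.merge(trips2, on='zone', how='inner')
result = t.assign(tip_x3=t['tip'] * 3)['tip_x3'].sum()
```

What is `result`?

merge on 'zone' (how='inner') → 6 rows:
   fare zone  tip
0    44    D   20
1   117    F   13
2    23    B    2
3    21    B    2
4    86    F   13
5   105    B    2
add column tip_x3 = t['tip'] * 3:
   fare zone  tip  tip_x3
0    44    D   20      60
1   117    F   13      39
2    23    B    2       6
3    21    B    2       6
4    86    F   13      39
5   105    B    2       6

156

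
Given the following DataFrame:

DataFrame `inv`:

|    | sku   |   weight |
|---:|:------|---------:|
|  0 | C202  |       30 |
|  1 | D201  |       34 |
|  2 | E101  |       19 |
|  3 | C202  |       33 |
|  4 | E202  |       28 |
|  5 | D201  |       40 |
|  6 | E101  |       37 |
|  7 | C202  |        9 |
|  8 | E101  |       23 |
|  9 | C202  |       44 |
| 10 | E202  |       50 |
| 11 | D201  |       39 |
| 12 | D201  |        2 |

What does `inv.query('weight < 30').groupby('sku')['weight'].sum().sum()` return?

81

filter rows where weight < 30:
     sku  weight
2   E101      19
4   E202      28
7   C202       9
8   E101      23
12  D201       2
group by sku, sum of weight:
sku
C202     9
D201     2
E101    42
E202    28
Name: weight, dtype: int64
So sum() = 81.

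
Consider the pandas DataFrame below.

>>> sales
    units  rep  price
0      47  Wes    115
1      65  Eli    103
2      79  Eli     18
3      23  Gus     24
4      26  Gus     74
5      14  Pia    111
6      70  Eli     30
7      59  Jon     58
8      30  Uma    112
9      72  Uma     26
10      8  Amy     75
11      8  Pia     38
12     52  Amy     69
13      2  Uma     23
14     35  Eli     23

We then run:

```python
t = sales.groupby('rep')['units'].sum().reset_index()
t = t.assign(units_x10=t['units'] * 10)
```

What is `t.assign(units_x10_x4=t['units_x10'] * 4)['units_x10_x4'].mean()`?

group by rep, sum of units:
rep
Amy     60
Eli    249
Gus     49
Jon     59
Pia     22
Uma    104
Wes     47
Name: units, dtype: int64
reset_index():
   rep  units
0  Amy     60
1  Eli    249
2  Gus     49
3  Jon     59
4  Pia     22
5  Uma    104
6  Wes     47
add column units_x10 = t['units'] * 10:
   rep  units  units_x10
0  Amy     60        600
1  Eli    249       2490
2  Gus     49        490
3  Jon     59        590
4  Pia     22        220
5  Uma    104       1040
6  Wes     47        470
add column units_x10_x4 = t['units_x10'] * 4:
   rep  units  units_x10  units_x10_x4
0  Amy     60        600          2400
1  Eli    249       2490          9960
2  Gus     49        490          1960
3  Jon     59        590          2360
4  Pia     22        220           880
5  Uma    104       1040          4160
6  Wes     47        470          1880
Hence 3371.42857143.

3371.42857143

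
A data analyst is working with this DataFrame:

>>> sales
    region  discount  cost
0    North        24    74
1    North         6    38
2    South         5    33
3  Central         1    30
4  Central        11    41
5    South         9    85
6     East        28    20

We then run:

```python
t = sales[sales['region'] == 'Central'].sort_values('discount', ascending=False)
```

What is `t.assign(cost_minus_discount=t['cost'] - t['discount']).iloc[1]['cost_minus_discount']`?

filter rows where region == 'Central':
    region  discount  cost
3  Central         1    30
4  Central        11    41
sort by discount descending:
    region  discount  cost
4  Central        11    41
3  Central         1    30
add column cost_minus_discount = t['cost'] - t['discount']:
    region  discount  cost  cost_minus_discount
4  Central        11    41                   30
3  Central         1    30                   29
value at position 1, column 'cost_minus_discount' → 29

29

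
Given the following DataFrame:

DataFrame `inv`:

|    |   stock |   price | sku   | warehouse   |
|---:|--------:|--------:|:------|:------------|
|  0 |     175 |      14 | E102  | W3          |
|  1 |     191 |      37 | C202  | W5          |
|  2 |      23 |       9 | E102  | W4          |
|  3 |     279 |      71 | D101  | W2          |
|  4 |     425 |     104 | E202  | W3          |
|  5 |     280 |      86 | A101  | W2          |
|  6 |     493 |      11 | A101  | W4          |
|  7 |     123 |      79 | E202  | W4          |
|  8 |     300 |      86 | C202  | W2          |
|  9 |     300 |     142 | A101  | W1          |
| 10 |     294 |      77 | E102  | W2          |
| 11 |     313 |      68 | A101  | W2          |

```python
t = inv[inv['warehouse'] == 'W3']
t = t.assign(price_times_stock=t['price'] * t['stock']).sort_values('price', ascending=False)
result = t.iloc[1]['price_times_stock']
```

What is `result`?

filter rows where warehouse == 'W3':
   stock  price   sku warehouse
0    175     14  E102        W3
4    425    104  E202        W3
add column price_times_stock = t['price'] * t['stock']:
   stock  price   sku warehouse  price_times_stock
0    175     14  E102        W3               2450
4    425    104  E202        W3              44200
sort by price descending:
   stock  price   sku warehouse  price_times_stock
4    425    104  E202        W3              44200
0    175     14  E102        W3               2450
The value at position 1, column 'price_times_stock' is 2450.

2450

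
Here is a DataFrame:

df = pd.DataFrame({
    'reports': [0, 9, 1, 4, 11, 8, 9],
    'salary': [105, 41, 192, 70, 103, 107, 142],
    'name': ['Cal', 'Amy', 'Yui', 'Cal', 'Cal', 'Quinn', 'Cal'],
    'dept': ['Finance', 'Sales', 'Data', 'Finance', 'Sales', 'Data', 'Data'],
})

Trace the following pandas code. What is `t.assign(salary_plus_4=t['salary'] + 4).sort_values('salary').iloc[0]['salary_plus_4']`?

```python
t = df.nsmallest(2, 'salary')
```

45

take 2 rows with smallest salary:
   reports  salary name     dept
1        9      41  Amy    Sales
3        4      70  Cal  Finance
add column salary_plus_4 = t['salary'] + 4:
   reports  salary name     dept  salary_plus_4
1        9      41  Amy    Sales             45
3        4      70  Cal  Finance             74
sort by salary:
   reports  salary name     dept  salary_plus_4
1        9      41  Amy    Sales             45
3        4      70  Cal  Finance             74
value at position 0, column 'salary_plus_4' → 45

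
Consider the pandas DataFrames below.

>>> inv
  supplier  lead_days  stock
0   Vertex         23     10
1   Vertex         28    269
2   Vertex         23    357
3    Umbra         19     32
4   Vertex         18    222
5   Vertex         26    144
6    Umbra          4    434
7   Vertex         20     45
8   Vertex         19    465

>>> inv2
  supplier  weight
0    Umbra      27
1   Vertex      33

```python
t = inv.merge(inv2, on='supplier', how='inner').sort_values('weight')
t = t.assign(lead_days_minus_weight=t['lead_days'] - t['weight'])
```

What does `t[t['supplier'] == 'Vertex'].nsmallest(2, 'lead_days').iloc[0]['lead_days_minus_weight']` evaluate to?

merge on 'supplier' (how='inner') → 9 rows:
  supplier  lead_days  stock  weight
0   Vertex         23     10      33
1   Vertex         28    269      33
2   Vertex         23    357      33
3    Umbra         19     32      27
4   Vertex         18    222      33
5   Vertex         26    144      33
6    Umbra          4    434      27
7   Vertex         20     45      33
8   Vertex         19    465      33
sort by weight:
  supplier  lead_days  stock  weight
3    Umbra         19     32      27
6    Umbra          4    434      27
0   Vertex         23     10      33
1   Vertex         28    269      33
2   Vertex         23    357      33
4   Vertex         18    222      33
5   Vertex         26    144      33
7   Vertex         20     45      33
8   Vertex         19    465      33
add column lead_days_minus_weight = t['lead_days'] - t['weight']:
  supplier  lead_days  stock  weight  lead_days_minus_weight
3    Umbra         19     32      27                      -8
6    Umbra          4    434      27                     -23
0   Vertex         23     10      33                     -10
1   Vertex         28    269      33                      -5
2   Vertex         23    357      33                     -10
4   Vertex         18    222      33                     -15
5   Vertex         26    144      33                      -7
7   Vertex         20     45      33                     -13
8   Vertex         19    465      33                     -14
filter rows where supplier == 'Vertex':
  supplier  lead_days  stock  weight  lead_days_minus_weight
0   Vertex         23     10      33                     -10
1   Vertex         28    269      33                      -5
2   Vertex         23    357      33                     -10
4   Vertex         18    222      33                     -15
5   Vertex         26    144      33                      -7
7   Vertex         20     45      33                     -13
8   Vertex         19    465      33                     -14
take 2 rows with smallest lead_days:
  supplier  lead_days  stock  weight  lead_days_minus_weight
4   Vertex         18    222      33                     -15
8   Vertex         19    465      33                     -14
So iloc[0]['lead_days_minus_weight'] = -15.

-15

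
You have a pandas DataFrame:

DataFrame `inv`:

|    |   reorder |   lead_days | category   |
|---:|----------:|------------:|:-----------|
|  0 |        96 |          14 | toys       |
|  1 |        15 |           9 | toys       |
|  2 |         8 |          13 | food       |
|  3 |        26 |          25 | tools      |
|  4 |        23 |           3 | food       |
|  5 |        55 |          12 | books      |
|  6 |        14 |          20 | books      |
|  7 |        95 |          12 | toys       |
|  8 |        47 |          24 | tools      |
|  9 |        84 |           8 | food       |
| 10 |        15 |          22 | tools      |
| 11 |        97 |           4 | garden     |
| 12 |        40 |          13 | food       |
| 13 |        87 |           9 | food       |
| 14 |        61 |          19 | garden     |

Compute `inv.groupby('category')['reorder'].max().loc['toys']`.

group by category, max of reorder:
category
books     55
food      87
garden    97
tools     47
toys      96
Name: reorder, dtype: int64
Reading off the value at index 'toys', we get 96.

96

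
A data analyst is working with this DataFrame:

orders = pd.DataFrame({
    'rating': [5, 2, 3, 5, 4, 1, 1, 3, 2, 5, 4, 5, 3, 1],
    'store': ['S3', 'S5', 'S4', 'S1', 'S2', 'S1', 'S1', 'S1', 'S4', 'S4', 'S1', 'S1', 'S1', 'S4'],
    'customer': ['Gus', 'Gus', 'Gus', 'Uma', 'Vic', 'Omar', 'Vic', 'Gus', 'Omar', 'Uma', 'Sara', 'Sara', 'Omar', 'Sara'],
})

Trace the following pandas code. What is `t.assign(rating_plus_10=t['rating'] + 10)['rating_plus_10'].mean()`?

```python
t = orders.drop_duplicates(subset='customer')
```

drop duplicate customer (keep=first):
    rating store customer
0        5    S3      Gus
3        5    S1      Uma
4        4    S2      Vic
5        1    S1     Omar
10       4    S1     Sara
add column rating_plus_10 = t['rating'] + 10:
    rating store customer  rating_plus_10
0        5    S3      Gus              15
3        5    S1      Uma              15
4        4    S2      Vic              14
5        1    S1     Omar              11
10       4    S1     Sara              14
Hence 13.8.

13.8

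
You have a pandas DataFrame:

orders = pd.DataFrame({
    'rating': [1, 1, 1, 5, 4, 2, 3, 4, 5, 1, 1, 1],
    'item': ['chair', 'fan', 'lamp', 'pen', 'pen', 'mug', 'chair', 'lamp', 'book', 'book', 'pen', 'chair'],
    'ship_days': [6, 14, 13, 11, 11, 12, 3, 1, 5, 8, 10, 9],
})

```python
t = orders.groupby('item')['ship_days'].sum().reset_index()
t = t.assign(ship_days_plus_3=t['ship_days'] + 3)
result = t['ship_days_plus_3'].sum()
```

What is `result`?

group by item, sum of ship_days:
item
book     13
chair    18
fan      14
lamp     14
mug      12
pen      32
Name: ship_days, dtype: int64
reset_index():
    item  ship_days
0   book         13
1  chair         18
2    fan         14
3   lamp         14
4    mug         12
5    pen         32
add column ship_days_plus_3 = t['ship_days'] + 3:
    item  ship_days  ship_days_plus_3
0   book         13                16
1  chair         18                21
2    fan         14                17
3   lamp         14                17
4    mug         12                15
5    pen         32                35
The sum of column 'ship_days_plus_3' is 121.

121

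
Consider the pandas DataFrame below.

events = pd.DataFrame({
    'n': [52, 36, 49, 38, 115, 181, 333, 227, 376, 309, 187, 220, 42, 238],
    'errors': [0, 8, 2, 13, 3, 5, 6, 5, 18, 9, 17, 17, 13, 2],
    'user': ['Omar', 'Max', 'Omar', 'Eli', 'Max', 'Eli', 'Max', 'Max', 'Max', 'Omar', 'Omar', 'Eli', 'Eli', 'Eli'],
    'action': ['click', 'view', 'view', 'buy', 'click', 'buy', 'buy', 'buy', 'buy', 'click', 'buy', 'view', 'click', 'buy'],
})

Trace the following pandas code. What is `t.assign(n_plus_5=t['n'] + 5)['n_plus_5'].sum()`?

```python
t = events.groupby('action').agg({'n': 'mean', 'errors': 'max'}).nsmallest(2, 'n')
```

241.166666667

group by action: mean(n), max(errors):
                 n  errors
action                    
buy     225.714286      18
click   129.500000      13
view    101.666667      17
take 2 rows with smallest n:
                 n  errors
action                    
view    101.666667      17
click   129.500000      13
add column n_plus_5 = t['n'] + 5:
                 n  errors    n_plus_5
action                                
view    101.666667      17  106.666667
click   129.500000      13  134.500000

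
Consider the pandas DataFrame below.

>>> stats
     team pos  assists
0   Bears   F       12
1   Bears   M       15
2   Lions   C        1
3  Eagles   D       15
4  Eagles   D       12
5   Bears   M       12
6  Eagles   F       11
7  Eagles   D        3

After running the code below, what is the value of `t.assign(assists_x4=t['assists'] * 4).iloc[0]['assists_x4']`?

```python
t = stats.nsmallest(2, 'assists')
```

take 2 rows with smallest assists:
     team pos  assists
2   Lions   C        1
7  Eagles   D        3
add column assists_x4 = t['assists'] * 4:
     team pos  assists  assists_x4
2   Lions   C        1           4
7  Eagles   D        3          12

4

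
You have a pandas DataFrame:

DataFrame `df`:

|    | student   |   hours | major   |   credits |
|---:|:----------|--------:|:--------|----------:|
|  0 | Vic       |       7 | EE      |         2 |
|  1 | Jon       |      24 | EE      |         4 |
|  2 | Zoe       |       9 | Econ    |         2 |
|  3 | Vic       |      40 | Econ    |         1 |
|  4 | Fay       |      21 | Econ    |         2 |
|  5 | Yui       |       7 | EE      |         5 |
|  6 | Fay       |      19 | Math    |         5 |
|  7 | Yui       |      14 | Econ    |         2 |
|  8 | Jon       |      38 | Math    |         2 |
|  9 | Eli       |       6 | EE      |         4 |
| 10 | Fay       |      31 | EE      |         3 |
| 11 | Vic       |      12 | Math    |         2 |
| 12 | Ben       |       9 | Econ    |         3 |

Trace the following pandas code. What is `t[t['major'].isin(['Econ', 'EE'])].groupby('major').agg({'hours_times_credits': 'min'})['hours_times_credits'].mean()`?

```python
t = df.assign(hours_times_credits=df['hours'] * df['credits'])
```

16.0

add column hours_times_credits = df['hours'] * df['credits']:
   student  hours major  credits  hours_times_credits
0      Vic      7    EE        2                   14
1      Jon     24    EE        4                   96
2      Zoe      9  Econ        2                   18
3      Vic     40  Econ        1                   40
4      Fay     21  Econ        2                   42
5      Yui      7    EE        5                   35
6      Fay     19  Math        5                   95
7      Yui     14  Econ        2                   28
8      Jon     38  Math        2                   76
9      Eli      6    EE        4                   24
10     Fay     31    EE        3                   93
11     Vic     12  Math        2                   24
12     Ben      9  Econ        3                   27
filter rows where major in ['Econ', 'EE']:
   student  hours major  credits  hours_times_credits
0      Vic      7    EE        2                   14
1      Jon     24    EE        4                   96
2      Zoe      9  Econ        2                   18
3      Vic     40  Econ        1                   40
4      Fay     21  Econ        2                   42
5      Yui      7    EE        5                   35
7      Yui     14  Econ        2                   28
9      Eli      6    EE        4                   24
10     Fay     31    EE        3                   93
12     Ben      9  Econ        3                   27
group by major, min of hours_times_credits:
       hours_times_credits
major                     
EE                      14
Econ                    18
Reading off the mean of column 'hours_times_credits', we get 16.0.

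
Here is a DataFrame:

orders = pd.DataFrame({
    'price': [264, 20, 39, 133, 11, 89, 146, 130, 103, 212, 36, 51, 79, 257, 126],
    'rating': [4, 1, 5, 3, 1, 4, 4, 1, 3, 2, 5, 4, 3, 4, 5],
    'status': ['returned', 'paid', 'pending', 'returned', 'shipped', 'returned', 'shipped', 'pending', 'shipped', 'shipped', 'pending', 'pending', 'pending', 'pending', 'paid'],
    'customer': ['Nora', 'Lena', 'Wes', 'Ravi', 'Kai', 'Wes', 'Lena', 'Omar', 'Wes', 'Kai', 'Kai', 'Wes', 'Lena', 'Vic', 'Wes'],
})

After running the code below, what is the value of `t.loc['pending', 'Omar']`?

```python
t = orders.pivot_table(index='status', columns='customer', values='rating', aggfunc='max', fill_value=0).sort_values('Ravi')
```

1

pivot: rows=status, cols=customer, max(rating):
customer  Kai  Lena  Nora  Omar  Ravi  Vic  Wes
status                                         
paid        0     1     0     0     0    0    5
pending     5     3     0     1     0    4    5
returned    0     0     4     0     3    0    4
shipped     2     4     0     0     0    0    3
sort by Ravi:
customer  Kai  Lena  Nora  Omar  Ravi  Vic  Wes
status                                         
paid        0     1     0     0     0    0    5
pending     5     3     0     1     0    4    5
shipped     2     4     0     0     0    0    3
returned    0     0     4     0     3    0    4
Reading off the value at row 'pending', column 'Omar', we get 1.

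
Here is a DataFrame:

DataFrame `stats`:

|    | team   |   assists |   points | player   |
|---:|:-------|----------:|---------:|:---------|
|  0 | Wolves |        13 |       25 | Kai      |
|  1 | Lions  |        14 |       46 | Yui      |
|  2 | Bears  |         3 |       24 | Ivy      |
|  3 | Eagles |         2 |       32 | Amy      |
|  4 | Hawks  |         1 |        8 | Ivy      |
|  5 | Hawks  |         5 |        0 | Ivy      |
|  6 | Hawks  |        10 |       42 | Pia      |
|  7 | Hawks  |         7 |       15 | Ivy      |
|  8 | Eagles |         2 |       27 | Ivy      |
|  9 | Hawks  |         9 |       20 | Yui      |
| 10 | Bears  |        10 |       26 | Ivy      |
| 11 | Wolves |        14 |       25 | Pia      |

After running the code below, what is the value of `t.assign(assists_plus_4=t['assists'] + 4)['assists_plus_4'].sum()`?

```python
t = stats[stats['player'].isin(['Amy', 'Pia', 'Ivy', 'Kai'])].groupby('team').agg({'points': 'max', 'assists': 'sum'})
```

83

filter rows where player in ['Amy', 'Pia', 'Ivy', 'Kai']:
      team  assists  points player
0   Wolves       13      25    Kai
2    Bears        3      24    Ivy
3   Eagles        2      32    Amy
4    Hawks        1       8    Ivy
5    Hawks        5       0    Ivy
6    Hawks       10      42    Pia
7    Hawks        7      15    Ivy
8   Eagles        2      27    Ivy
10   Bears       10      26    Ivy
11  Wolves       14      25    Pia
group by team: max(points), sum(assists):
        points  assists
team                   
Bears       26       13
Eagles      32        4
Hawks       42       23
Wolves      25       27
add column assists_plus_4 = t['assists'] + 4:
        points  assists  assists_plus_4
team                                   
Bears       26       13              17
Eagles      32        4               8
Hawks       42       23              27
Wolves      25       27              31
Finally, sum of column 'assists_plus_4' = 83.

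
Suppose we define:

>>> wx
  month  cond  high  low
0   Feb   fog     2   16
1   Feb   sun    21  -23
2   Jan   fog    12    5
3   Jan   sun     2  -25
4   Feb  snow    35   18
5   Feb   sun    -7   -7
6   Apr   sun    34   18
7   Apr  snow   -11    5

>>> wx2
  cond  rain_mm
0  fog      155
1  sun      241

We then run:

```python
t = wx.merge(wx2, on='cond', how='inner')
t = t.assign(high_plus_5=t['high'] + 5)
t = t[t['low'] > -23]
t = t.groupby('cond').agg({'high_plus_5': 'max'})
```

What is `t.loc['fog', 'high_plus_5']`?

17

merge on 'cond' (how='inner') → 6 rows:
  month cond  high  low  rain_mm
0   Feb  fog     2   16      155
1   Feb  sun    21  -23      241
2   Jan  fog    12    5      155
3   Jan  sun     2  -25      241
4   Feb  sun    -7   -7      241
5   Apr  sun    34   18      241
add column high_plus_5 = t['high'] + 5:
  month cond  high  low  rain_mm  high_plus_5
0   Feb  fog     2   16      155            7
1   Feb  sun    21  -23      241           26
2   Jan  fog    12    5      155           17
3   Jan  sun     2  -25      241            7
4   Feb  sun    -7   -7      241           -2
5   Apr  sun    34   18      241           39
filter rows where low > -23:
  month cond  high  low  rain_mm  high_plus_5
0   Feb  fog     2   16      155            7
2   Jan  fog    12    5      155           17
4   Feb  sun    -7   -7      241           -2
5   Apr  sun    34   18      241           39
group by cond, max of high_plus_5:
      high_plus_5
cond             
fog            17
sun            39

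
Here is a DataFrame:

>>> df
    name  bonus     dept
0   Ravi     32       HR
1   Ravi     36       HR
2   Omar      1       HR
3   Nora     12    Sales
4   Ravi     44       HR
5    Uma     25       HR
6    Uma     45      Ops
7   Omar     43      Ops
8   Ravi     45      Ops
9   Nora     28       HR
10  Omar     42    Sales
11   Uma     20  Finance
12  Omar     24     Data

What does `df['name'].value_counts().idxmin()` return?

value_counts of name:
name
Ravi    4
Omar    4
Uma     3
Nora    2
Name: count, dtype: int64
Finally, label with the smallest value = Nora.

Nora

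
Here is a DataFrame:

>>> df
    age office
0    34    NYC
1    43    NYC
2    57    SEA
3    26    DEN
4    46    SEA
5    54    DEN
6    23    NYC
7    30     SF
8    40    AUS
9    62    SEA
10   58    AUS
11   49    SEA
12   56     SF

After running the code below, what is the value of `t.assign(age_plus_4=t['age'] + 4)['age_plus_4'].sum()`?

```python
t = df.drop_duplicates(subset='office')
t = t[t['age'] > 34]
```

drop duplicate office (keep=first):
   age office
0   34    NYC
2   57    SEA
3   26    DEN
7   30     SF
8   40    AUS
filter rows where age > 34:
   age office
2   57    SEA
8   40    AUS
add column age_plus_4 = t['age'] + 4:
   age office  age_plus_4
2   57    SEA          61
8   40    AUS          44

105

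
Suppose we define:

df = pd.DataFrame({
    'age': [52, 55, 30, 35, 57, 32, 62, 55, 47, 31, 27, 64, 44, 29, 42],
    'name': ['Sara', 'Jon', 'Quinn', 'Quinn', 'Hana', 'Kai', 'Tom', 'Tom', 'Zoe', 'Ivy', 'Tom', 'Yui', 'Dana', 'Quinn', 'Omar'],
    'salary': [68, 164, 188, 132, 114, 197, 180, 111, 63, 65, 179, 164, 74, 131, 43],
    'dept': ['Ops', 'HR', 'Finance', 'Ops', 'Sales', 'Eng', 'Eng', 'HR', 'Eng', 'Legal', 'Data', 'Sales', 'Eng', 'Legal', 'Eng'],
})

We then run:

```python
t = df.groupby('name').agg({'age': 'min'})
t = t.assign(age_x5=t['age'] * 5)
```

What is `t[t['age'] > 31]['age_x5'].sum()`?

group by name, min of age:
       age
name      
Dana    44
Hana    57
Ivy     31
Jon     55
Kai     32
Omar    42
Quinn   29
Sara    52
Tom     27
Yui     64
Zoe     47
add column age_x5 = t['age'] * 5:
       age  age_x5
name              
Dana    44     220
Hana    57     285
Ivy     31     155
Jon     55     275
Kai     32     160
Omar    42     210
Quinn   29     145
Sara    52     260
Tom     27     135
Yui     64     320
Zoe     47     235
filter rows where age > 31:
      age  age_x5
name             
Dana   44     220
Hana   57     285
Jon    55     275
Kai    32     160
Omar   42     210
Sara   52     260
Yui    64     320
Zoe    47     235
Finally, sum of column 'age_x5' = 1965.

1965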